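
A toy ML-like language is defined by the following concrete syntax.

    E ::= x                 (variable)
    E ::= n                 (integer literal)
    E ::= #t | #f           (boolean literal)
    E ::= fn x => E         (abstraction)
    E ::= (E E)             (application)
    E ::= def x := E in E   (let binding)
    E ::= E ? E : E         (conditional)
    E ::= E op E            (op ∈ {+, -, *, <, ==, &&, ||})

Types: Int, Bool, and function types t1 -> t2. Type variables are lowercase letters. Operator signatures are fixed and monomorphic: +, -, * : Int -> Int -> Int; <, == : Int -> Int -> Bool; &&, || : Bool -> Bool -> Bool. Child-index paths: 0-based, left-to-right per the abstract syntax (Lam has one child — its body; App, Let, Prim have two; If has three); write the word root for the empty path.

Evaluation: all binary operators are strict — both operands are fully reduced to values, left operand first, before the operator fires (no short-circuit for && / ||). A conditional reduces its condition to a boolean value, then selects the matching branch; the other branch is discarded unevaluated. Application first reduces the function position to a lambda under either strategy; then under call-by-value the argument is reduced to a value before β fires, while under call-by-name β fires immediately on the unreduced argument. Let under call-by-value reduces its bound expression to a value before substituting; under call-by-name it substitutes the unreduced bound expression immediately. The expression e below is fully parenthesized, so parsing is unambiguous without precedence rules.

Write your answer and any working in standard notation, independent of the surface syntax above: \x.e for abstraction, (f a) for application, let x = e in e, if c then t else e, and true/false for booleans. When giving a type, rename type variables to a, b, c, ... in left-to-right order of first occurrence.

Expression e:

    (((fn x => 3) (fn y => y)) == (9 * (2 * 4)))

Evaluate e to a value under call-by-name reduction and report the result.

Derivation:
step 0: (((\x.3) (\y.y)) == (9 * (2 * 4)))
step 1: [beta@0] (3 == (9 * (2 * 4)))
step 2: [delta@1.1] (3 == (9 * 8))
step 3: [delta@1] (3 == 72)
step 4: [delta@root] false

Answer: false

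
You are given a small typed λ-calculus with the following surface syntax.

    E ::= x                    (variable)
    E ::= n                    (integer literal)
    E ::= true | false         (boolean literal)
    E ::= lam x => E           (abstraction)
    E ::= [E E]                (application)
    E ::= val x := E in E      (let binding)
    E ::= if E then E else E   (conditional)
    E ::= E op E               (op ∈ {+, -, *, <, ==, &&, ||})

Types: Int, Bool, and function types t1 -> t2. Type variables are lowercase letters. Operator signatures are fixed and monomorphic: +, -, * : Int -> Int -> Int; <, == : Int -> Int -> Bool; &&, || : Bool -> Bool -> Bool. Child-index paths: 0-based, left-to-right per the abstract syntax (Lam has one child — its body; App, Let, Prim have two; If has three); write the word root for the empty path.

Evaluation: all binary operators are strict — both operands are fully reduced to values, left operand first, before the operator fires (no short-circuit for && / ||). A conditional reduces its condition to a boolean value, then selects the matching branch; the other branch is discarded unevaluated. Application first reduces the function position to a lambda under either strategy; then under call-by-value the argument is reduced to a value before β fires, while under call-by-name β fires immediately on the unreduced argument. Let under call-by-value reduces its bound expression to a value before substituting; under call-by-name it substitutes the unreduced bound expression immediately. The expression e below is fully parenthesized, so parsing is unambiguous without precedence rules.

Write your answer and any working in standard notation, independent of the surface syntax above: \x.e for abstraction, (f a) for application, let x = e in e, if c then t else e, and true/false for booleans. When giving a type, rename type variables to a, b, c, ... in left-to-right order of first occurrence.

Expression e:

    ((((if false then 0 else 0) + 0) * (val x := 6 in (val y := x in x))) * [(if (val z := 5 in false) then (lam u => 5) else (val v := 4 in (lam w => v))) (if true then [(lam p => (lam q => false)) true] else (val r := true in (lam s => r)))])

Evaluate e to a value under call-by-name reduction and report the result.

Trace:
step 0: ((((if false then 0 else 0) + 0) * (let x = 6 in (let y = x in x))) * ((if (let z = 5 in false) then (\u.5) else (let v = 4 in (\w.v))) (if true then ((\p.(\q.false)) true) else (let r = true in (\s.r)))))
step 1: [if@0.0.0] (((0 + 0) * (let x = 6 in (let y = x in x))) * ((if (let z = 5 in false) then (\u.5) else (let v = 4 in (\w.v))) (if true then ((\p.(\q.false)) true) else (let r = true in (\s.r)))))
step 2: [delta@0.0] ((0 * (let x = 6 in (let y = x in x))) * ((if (let z = 5 in false) then (\u.5) else (let v = 4 in (\w.v))) (if true then ((\p.(\q.false)) true) else (let r = true in (\s.r)))))
step 3: [let@0.1] ((0 * (let y = 6 in 6)) * ((if (let z = 5 in false) then (\u.5) else (let v = 4 in (\w.v))) (if true then ((\p.(\q.false)) true) else (let r = true in (\s.r)))))
step 4: [let@0.1] ((0 * 6) * ((if (let z = 5 in false) then (\u.5) else (let v = 4 in (\w.v))) (if true then ((\p.(\q.false)) true) else (let r = true in (\s.r)))))
step 5: [delta@0] (0 * ((if (let z = 5 in false) then (\u.5) else (let v = 4 in (\w.v))) (if true then ((\p.(\q.false)) true) else (let r = true in (\s.r)))))
step 6: [let@1.0.0] (0 * ((if false then (\u.5) else (let v = 4 in (\w.v))) (if true then ((\p.(\q.false)) true) else (let r = true in (\s.r)))))
step 7: [if@1.0] (0 * ((let v = 4 in (\w.v)) (if true then ((\p.(\q.false)) true) else (let r = true in (\s.r)))))
step 8: [let@1.0] (0 * ((\w.4) (if true then ((\p.(\q.false)) true) else (let r = true in (\s.r)))))
step 9: [beta@1] (0 * 4)
step 10: [delta@root] 0

Answer: 0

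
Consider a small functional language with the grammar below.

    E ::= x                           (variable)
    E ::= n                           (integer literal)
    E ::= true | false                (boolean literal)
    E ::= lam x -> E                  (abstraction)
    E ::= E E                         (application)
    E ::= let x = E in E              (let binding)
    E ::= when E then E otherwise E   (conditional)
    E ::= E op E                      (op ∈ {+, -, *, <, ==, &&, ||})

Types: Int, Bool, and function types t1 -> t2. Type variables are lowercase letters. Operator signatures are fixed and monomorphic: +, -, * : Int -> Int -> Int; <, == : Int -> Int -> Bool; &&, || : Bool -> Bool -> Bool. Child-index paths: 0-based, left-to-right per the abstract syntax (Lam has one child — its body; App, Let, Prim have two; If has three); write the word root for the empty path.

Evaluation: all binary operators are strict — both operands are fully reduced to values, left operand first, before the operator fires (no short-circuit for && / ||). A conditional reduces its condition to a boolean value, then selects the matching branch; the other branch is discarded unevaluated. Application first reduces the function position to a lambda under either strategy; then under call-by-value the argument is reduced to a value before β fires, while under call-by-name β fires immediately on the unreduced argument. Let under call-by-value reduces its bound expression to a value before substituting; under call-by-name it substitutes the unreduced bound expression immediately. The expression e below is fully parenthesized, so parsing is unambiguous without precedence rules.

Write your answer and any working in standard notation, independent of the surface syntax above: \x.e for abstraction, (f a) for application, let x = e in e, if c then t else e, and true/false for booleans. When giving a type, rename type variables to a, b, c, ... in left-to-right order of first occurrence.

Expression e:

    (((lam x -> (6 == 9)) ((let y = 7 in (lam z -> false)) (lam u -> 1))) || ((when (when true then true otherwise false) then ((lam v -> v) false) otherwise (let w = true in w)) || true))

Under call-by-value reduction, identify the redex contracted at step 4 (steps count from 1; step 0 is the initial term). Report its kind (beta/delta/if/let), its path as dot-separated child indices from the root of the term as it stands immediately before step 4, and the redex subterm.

Trace:
step 0: (((\x.(6 == 9)) ((let y = 7 in (\z.false)) (\u.1))) || ((if (if true then true else false) then ((\v.v) false) else (let w = true in w)) || true))
step 1: [let@0.1.0] (((\x.(6 == 9)) ((\z.false) (\u.1))) || ((if (if true then true else false) then ((\v.v) false) else (let w = true in w)) || true))
step 2: [beta@0.1] (((\x.(6 == 9)) false) || ((if (if true then true else false) then ((\v.v) false) else (let w = true in w)) || true))
step 3: [beta@0] ((6 == 9) || ((if (if true then true else false) then ((\v.v) false) else (let w = true in w)) || true))
step 4: [delta@0] (false || ((if (if true then true else false) then ((\v.v) false) else (let w = true in w)) || true))

Answer: delta at 0 : (6 == 9)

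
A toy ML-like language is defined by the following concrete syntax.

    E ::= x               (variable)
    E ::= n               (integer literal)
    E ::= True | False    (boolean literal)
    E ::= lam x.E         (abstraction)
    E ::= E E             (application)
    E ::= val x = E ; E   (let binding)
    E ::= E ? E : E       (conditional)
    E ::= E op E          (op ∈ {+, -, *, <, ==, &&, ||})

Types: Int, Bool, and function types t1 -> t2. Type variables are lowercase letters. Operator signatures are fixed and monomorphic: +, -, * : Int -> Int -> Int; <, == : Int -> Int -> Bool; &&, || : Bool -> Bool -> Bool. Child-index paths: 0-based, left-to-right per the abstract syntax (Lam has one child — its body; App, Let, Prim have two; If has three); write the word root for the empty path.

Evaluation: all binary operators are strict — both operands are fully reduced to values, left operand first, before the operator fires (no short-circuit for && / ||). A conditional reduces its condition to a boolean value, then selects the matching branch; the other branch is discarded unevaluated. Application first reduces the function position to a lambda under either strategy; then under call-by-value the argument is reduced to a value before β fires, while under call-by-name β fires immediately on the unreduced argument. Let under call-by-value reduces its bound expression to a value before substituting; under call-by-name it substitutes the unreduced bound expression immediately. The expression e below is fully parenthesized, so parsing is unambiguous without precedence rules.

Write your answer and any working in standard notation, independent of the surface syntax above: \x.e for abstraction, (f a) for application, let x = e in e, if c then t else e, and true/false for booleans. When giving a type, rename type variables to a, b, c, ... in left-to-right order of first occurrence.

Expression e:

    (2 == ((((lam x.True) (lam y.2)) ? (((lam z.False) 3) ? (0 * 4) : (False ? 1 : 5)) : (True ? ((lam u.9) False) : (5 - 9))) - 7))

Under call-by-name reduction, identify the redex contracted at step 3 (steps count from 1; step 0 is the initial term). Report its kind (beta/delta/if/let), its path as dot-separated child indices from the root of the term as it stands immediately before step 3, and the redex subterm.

Trace:
step 0: (2 == ((if ((\x.true) (\y.2)) then (if ((\z.false) 3) then (0 * 4) else (if false then 1 else 5)) else (if true then ((\u.9) false) else (5 - 9))) - 7))
step 1: [beta@1.0.0] (2 == ((if true then (if ((\z.false) 3) then (0 * 4) else (if false then 1 else 5)) else (if true then ((\u.9) false) else (5 - 9))) - 7))
step 2: [if@1.0] (2 == ((if ((\z.false) 3) then (0 * 4) else (if false then 1 else 5)) - 7))
step 3: [beta@1.0.0] (2 == ((if false then (0 * 4) else (if false then 1 else 5)) - 7))

Answer: beta at 1.0.0 : ((\z.false) 3)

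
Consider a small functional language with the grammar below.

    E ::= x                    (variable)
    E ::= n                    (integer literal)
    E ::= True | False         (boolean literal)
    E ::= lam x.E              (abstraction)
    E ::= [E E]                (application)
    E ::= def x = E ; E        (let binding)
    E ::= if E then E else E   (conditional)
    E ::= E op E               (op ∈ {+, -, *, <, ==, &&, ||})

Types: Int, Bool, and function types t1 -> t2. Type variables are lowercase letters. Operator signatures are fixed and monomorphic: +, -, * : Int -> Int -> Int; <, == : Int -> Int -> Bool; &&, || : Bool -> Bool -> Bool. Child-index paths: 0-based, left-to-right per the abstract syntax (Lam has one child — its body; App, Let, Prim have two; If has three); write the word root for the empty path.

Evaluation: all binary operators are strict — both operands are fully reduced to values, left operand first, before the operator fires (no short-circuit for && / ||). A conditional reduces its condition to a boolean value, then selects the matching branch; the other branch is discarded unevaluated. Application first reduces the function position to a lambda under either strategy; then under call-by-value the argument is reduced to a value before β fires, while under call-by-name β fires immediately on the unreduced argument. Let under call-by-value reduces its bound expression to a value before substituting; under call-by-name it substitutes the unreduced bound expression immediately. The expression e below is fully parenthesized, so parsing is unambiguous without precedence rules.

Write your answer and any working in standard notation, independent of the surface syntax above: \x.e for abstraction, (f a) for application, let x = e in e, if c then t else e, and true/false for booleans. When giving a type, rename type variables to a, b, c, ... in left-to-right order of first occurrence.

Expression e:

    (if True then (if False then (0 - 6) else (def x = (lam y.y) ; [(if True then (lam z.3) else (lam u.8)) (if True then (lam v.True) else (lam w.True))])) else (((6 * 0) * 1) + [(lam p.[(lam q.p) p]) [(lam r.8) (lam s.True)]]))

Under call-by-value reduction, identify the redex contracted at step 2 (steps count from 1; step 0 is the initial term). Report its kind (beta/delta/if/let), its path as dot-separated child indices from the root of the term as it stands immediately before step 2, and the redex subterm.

Working:
step 0: (if true then (if false then (0 - 6) else (let x = (\y.y) in ((if true then (\z.3) else (\u.8)) (if true then (\v.true) else (\w.true))))) else (((6 * 0) * 1) + ((\p.((\q.p) p)) ((\r.8) (\s.true)))))
step 1: [if@root] (if false then (0 - 6) else (let x = (\y.y) in ((if true then (\z.3) else (\u.8)) (if true then (\v.true) else (\w.true)))))
step 2: [if@root] (let x = (\y.y) in ((if true then (\z.3) else (\u.8)) (if true then (\v.true) else (\w.true))))

Answer: if at root : (if false then (0 - 6) else (let x = (\y.y) in ((if true then (\z.3) else (\u.8)) (if true then (\v.true) else (\w.true)))))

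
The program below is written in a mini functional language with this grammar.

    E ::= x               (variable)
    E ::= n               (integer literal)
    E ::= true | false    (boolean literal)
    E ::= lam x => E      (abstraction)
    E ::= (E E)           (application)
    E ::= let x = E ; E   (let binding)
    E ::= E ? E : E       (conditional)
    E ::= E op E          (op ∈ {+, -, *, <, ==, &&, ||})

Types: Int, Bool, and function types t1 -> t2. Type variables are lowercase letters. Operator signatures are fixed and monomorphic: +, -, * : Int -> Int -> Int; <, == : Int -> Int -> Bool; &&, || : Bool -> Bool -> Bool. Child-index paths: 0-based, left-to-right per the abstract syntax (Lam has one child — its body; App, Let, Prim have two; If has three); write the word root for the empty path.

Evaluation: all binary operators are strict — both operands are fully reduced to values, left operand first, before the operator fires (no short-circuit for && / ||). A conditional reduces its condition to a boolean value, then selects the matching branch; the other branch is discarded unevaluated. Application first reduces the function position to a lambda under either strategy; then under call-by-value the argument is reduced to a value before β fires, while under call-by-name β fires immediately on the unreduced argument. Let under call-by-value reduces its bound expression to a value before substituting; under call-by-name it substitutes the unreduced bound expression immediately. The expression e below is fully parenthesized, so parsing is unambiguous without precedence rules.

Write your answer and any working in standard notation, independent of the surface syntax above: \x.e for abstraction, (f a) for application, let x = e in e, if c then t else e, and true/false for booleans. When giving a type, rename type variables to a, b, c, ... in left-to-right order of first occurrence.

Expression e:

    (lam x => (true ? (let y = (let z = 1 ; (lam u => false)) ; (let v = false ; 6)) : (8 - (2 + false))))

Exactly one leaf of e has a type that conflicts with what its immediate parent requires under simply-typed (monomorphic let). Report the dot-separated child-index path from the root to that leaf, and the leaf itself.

Answer: 0.2.1.1 : false

Derivation:
  unify Bool ~ Bool
let z : Int
\u._ : b -> Bool
let y : b -> Bool
let v : Bool
  unify Int ~ Int
  unify Int ~ Int
  unify Bool ~ Int
  FAIL: mismatch Bool ~ Int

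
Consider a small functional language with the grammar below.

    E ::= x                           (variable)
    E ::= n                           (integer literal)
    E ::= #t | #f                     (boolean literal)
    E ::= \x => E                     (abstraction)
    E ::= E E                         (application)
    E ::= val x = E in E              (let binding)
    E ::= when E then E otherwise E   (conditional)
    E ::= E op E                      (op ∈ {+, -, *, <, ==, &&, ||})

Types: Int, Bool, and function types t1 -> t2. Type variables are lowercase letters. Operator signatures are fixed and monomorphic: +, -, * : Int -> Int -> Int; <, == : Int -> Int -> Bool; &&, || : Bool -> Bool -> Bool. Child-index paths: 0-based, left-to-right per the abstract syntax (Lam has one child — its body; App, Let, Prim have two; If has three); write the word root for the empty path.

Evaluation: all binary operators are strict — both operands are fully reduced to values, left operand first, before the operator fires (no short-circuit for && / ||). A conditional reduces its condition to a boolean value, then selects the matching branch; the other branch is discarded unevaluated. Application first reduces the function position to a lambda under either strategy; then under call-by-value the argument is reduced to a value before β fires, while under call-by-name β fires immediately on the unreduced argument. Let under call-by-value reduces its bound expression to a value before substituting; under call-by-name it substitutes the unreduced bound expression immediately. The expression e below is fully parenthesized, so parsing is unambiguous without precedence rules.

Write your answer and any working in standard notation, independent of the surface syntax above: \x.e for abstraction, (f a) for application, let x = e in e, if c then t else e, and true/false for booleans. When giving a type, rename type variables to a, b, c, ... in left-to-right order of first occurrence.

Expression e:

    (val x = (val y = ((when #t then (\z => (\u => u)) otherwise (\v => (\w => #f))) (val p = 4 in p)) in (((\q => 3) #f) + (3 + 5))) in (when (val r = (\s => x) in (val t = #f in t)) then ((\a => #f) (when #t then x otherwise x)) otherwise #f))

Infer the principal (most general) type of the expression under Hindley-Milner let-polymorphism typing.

Trace:
  unify Bool ~ Bool
u : b
\u._ : b -> b
\z._ : a -> b -> b
\w._ : d -> Bool
\v._ : c -> d -> Bool
  unify a -> b -> b ~ c -> d -> Bool
  unify a ~ c
  unify b -> b ~ d -> Bool
  unify b ~ d
  unify d ~ Bool
let p : Int
p : Int
  unify c -> Bool -> Bool ~ Int -> e
  unify c ~ Int
  unify Bool -> Bool ~ e
_ _ : Bool -> Bool
let y : Bool -> Bool
\q._ : f -> Int
  unify f -> Int ~ Bool -> g
  unify f ~ Bool
  unify Int ~ g
_ _ : Int
  unify Int ~ Int
  unify Int ~ Int
  unify Int ~ Int
  unify Int ~ Int
let x : Int
x : Int
\s._ : h -> Int
let r : forall. h -> Int
let t : Bool
t : Bool
  unify Bool ~ Bool
\a._ : i -> Bool
  unify Bool ~ Bool
x : Int
x : Int
  unify Int ~ Int
  unify i -> Bool ~ Int -> j
  unify i ~ Int
  unify Bool ~ j
_ _ : Bool
  unify Bool ~ Bool

Answer: Bool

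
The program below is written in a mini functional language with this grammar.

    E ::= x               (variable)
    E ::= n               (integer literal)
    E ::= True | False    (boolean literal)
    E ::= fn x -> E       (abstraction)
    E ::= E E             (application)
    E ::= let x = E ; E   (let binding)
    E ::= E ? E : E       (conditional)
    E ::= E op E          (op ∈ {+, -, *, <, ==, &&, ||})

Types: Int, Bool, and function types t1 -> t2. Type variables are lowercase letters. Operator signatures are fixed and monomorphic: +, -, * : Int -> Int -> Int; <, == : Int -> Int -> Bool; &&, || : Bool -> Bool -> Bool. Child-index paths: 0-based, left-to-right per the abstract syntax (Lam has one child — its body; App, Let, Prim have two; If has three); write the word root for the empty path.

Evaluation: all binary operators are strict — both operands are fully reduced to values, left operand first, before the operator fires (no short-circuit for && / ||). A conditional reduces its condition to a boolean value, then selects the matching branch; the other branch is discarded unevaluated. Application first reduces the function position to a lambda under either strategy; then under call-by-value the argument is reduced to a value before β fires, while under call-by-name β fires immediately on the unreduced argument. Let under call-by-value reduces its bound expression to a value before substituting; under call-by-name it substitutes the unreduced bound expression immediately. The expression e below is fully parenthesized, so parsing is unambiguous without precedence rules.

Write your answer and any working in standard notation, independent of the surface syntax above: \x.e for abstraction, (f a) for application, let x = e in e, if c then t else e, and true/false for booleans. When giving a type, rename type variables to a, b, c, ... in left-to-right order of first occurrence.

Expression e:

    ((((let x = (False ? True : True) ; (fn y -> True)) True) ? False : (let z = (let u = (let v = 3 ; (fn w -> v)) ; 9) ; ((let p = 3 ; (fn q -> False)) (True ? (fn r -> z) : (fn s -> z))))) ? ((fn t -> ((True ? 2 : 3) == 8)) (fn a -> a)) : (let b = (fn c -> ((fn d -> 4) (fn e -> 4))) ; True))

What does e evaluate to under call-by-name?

Derivation:
step 0: (if (if ((let x = (if false then true else true) in (\y.true)) true) then false else (let z = (let u = (let v = 3 in (\w.v)) in 9) in ((let p = 3 in (\q.false)) (if true then (\r.z) else (\s.z))))) then ((\t.((if true then 2 else 3) == 8)) (\a.a)) else (let b = (\c.((\d.4) (\e.4))) in true))
step 1: [let@0.0.0] (if (if ((\y.true) true) then false else (let z = (let u = (let v = 3 in (\w.v)) in 9) in ((let p = 3 in (\q.false)) (if true then (\r.z) else (\s.z))))) then ((\t.((if true then 2 else 3) == 8)) (\a.a)) else (let b = (\c.((\d.4) (\e.4))) in true))
step 2: [beta@0.0] (if (if true then false else (let z = (let u = (let v = 3 in (\w.v)) in 9) in ((let p = 3 in (\q.false)) (if true then (\r.z) else (\s.z))))) then ((\t.((if true then 2 else 3) == 8)) (\a.a)) else (let b = (\c.((\d.4) (\e.4))) in true))
step 3: [if@0] (if false then ((\t.((if true then 2 else 3) == 8)) (\a.a)) else (let b = (\c.((\d.4) (\e.4))) in true))
step 4: [if@root] (let b = (\c.((\d.4) (\e.4))) in true)
step 5: [let@root] true

Answer: true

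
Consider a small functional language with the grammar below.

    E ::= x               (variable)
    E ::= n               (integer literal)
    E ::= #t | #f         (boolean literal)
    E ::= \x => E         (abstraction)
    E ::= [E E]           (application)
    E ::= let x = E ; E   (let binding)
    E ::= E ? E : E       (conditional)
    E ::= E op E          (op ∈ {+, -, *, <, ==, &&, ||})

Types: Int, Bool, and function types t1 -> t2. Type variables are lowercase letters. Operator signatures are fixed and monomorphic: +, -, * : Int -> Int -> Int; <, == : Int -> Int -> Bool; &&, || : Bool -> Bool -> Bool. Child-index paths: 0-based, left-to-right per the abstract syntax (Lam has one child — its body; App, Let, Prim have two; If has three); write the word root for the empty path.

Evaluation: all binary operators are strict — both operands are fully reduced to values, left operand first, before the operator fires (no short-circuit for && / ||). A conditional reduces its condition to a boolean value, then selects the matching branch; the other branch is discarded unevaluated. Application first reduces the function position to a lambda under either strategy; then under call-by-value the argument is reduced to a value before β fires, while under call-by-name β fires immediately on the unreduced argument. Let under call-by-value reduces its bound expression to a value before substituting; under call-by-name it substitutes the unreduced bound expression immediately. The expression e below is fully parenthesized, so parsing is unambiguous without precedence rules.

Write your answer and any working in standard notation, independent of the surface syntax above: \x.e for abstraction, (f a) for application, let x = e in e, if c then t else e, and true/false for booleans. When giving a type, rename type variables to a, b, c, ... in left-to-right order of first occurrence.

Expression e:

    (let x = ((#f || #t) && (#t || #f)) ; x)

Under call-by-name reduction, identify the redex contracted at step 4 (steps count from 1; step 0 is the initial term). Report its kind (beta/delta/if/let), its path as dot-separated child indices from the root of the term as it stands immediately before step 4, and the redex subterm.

Answer: delta at root : (true && true)

Trace:
step 0: (let x = ((false || true) && (true || false)) in x)
step 1: [let@root] ((false || true) && (true || false))
step 2: [delta@0] (true && (true || false))
step 3: [delta@1] (true && true)
step 4: [delta@root] true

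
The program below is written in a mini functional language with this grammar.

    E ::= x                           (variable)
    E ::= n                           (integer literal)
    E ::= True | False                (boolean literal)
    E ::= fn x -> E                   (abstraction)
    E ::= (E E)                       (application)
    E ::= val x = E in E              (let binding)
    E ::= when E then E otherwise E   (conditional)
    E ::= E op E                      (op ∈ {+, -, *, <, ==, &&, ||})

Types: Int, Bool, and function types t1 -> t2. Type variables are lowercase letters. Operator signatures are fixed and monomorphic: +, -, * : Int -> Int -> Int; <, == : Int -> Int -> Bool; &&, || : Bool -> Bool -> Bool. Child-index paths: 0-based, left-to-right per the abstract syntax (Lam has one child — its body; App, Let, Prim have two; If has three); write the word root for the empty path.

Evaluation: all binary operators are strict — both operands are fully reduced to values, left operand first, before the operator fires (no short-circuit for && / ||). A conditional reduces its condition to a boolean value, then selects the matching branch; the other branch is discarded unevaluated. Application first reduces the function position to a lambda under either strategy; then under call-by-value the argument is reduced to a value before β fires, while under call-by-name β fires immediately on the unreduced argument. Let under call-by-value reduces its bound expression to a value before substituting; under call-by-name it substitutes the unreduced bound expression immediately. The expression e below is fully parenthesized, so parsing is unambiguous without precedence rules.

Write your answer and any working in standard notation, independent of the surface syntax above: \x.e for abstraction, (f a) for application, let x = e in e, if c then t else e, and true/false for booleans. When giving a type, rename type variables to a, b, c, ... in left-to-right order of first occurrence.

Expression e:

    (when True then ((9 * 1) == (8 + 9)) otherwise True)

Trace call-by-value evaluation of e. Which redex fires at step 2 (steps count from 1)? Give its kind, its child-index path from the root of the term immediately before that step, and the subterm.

Trace:
step 0: (if true then ((9 * 1) == (8 + 9)) else true)
step 1: [if@root] ((9 * 1) == (8 + 9))
step 2: [delta@0] (9 == (8 + 9))

Answer: delta at 0 : (9 * 1)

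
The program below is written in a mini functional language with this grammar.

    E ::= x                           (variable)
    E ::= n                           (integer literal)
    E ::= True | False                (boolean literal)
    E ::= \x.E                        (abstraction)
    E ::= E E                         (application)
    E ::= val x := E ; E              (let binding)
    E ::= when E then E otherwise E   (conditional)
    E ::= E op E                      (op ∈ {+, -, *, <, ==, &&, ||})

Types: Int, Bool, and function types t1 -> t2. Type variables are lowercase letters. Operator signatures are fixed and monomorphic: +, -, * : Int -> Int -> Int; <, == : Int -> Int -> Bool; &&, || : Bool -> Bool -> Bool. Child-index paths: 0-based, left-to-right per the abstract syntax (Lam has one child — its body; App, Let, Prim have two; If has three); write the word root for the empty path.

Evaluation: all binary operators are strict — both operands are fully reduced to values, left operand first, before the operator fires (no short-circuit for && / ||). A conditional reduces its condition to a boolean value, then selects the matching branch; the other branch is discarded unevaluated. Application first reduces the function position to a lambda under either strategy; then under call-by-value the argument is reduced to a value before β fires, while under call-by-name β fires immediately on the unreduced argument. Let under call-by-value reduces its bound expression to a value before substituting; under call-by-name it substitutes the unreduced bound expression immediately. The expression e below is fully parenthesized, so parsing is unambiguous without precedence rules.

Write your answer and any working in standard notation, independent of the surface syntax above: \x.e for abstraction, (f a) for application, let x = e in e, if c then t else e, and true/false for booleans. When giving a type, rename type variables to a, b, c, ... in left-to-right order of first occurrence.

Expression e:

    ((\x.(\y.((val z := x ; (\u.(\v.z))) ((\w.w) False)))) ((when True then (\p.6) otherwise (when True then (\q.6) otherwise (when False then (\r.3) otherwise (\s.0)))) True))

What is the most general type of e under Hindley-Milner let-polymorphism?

Answer: a -> b -> Int

Working:
x : a
let z : a
z : a
\v._ : d -> a
\u._ : c -> d -> a
w : e
\w._ : e -> e
  unify e -> e ~ Bool -> f
  unify e ~ Bool
  unify Bool ~ f
_ _ : Bool
  unify c -> d -> a ~ Bool -> g
  unify c ~ Bool
  unify d -> a ~ g
_ _ : d -> a
\y._ : b -> d -> a
\x._ : a -> b -> d -> a
  unify Bool ~ Bool
\p._ : h -> Int
  unify Bool ~ Bool
\q._ : i -> Int
  unify Bool ~ Bool
\r._ : j -> Int
\s._ : k -> Int
  unify j -> Int ~ k -> Int
  unify j ~ k
  unify Int ~ Int
  unify i -> Int ~ k -> Int
  unify i ~ k
  unify Int ~ Int
  unify h -> Int ~ k -> Int
  unify h ~ k
  unify Int ~ Int
  unify k -> Int ~ Bool -> l
  unify k ~ Bool
  unify Int ~ l
_ _ : Int
  unify a -> b -> d -> a ~ Int -> m
  unify a ~ Int
  unify b -> d -> Int ~ m
_ _ : b -> d -> Int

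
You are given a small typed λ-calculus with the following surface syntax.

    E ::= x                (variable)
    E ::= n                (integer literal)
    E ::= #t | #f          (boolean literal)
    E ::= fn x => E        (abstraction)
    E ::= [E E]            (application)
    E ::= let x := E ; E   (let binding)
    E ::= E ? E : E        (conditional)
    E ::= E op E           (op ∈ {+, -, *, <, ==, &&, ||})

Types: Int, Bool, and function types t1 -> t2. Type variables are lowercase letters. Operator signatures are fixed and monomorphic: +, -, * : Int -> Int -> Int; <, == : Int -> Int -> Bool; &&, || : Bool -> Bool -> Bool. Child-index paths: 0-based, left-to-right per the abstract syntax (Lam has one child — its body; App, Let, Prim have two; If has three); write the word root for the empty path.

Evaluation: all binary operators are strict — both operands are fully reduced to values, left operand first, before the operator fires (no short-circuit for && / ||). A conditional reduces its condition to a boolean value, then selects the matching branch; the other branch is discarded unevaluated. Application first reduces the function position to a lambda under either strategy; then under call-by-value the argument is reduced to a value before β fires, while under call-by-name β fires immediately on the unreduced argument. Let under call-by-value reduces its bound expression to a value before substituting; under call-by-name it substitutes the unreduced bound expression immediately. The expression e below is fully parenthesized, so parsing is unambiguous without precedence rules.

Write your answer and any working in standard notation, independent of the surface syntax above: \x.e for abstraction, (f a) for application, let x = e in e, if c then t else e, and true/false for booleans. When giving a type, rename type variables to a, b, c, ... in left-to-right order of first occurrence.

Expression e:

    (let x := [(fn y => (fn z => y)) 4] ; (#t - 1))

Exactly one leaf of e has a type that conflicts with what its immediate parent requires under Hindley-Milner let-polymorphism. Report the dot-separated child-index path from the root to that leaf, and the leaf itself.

Answer: 1.0 : true

Derivation:
y : a
\z._ : b -> a
\y._ : a -> b -> a
  unify a -> b -> a ~ Int -> c
  unify a ~ Int
  unify b -> Int ~ c
_ _ : b -> Int
let x : forall. b -> Int
  unify Bool ~ Int
  FAIL: mismatch Bool ~ Int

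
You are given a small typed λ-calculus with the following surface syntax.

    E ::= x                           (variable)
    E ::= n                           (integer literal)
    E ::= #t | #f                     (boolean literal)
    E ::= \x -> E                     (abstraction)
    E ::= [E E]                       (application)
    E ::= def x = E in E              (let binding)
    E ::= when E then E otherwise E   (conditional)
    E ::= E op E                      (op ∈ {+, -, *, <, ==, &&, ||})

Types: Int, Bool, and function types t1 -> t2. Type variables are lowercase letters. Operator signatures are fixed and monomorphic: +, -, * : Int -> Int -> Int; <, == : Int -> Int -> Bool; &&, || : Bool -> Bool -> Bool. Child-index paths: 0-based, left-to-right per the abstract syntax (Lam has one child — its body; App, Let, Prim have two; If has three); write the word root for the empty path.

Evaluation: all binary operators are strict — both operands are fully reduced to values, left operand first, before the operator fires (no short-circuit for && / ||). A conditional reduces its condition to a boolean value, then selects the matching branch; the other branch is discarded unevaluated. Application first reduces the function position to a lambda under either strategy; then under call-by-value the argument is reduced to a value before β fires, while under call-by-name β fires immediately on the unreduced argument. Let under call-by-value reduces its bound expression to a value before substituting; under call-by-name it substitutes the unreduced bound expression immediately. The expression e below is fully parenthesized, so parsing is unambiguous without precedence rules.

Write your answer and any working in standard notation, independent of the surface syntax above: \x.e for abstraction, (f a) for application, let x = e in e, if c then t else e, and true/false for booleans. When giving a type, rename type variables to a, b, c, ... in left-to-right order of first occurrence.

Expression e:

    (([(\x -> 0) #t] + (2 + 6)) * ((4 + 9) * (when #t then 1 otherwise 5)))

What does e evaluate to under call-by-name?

Derivation:
step 0: ((((\x.0) true) + (2 + 6)) * ((4 + 9) * (if true then 1 else 5)))
step 1: [beta@0.0] ((0 + (2 + 6)) * ((4 + 9) * (if true then 1 else 5)))
step 2: [delta@0.1] ((0 + 8) * ((4 + 9) * (if true then 1 else 5)))
step 3: [delta@0] (8 * ((4 + 9) * (if true then 1 else 5)))
step 4: [delta@1.0] (8 * (13 * (if true then 1 else 5)))
step 5: [if@1.1] (8 * (13 * 1))
step 6: [delta@1] (8 * 13)
step 7: [delta@root] 104

Answer: 104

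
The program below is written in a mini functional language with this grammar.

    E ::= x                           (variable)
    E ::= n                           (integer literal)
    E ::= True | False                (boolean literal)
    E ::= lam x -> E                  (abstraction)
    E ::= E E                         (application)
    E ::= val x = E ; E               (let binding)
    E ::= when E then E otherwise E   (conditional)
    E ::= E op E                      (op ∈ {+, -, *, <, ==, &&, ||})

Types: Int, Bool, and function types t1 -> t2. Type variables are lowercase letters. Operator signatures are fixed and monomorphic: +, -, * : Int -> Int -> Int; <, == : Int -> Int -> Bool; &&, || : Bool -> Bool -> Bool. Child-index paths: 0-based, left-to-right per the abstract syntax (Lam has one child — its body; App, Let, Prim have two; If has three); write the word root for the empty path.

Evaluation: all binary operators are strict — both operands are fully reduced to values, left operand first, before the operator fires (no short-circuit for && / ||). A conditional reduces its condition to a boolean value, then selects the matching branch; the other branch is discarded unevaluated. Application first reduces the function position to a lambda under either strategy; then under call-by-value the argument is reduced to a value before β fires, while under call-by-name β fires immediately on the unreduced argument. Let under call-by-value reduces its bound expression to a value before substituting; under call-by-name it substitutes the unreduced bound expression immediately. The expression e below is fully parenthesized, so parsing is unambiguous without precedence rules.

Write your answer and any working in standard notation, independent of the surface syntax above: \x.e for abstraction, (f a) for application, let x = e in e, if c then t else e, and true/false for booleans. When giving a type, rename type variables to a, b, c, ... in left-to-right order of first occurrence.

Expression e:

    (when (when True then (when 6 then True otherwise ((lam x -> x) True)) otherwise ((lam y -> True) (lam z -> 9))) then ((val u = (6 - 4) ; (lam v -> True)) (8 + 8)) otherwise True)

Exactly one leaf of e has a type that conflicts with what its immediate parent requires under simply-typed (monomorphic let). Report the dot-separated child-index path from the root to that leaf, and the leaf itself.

Answer: 0.1.0 : 6

Trace:
  unify Bool ~ Bool
  unify Int ~ Bool
  FAIL: mismatch Int ~ Bool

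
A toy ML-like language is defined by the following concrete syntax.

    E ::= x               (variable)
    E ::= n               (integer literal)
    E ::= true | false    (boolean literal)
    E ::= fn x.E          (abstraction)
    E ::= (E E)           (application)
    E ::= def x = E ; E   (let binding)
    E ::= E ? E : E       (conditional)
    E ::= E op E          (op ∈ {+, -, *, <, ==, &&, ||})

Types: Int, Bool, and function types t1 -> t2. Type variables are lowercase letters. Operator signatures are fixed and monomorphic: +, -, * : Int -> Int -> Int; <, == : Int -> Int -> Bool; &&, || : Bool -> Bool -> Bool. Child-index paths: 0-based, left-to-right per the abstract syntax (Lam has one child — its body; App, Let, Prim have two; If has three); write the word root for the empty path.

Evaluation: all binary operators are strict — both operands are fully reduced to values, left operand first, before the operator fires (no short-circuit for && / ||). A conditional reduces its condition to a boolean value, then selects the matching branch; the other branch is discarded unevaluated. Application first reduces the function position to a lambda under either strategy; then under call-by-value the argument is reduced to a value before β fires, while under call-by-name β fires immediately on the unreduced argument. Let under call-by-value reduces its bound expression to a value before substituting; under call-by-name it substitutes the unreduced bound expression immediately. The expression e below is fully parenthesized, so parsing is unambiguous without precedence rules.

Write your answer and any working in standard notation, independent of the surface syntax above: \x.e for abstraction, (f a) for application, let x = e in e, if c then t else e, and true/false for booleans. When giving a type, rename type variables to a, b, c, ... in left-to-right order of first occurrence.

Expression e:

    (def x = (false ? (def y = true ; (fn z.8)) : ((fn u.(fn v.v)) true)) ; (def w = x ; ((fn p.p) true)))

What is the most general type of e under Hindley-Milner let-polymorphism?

Derivation:
  unify Bool ~ Bool
let y : Bool
\z._ : a -> Int
v : c
\v._ : c -> c
\u._ : b -> c -> c
  unify b -> c -> c ~ Bool -> d
  unify b ~ Bool
  unify c -> c ~ d
_ _ : c -> c
  unify a -> Int ~ c -> c
  unify a ~ c
  unify Int ~ c
let x : Int -> Int
x : Int -> Int
let w : Int -> Int
p : e
\p._ : e -> e
  unify e -> e ~ Bool -> f
  unify e ~ Bool
  unify Bool ~ f
_ _ : Bool

Answer: Bool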